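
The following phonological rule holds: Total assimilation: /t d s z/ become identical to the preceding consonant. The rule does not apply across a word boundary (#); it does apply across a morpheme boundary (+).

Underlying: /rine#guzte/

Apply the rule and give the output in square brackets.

/t/ after /z/ → [z] (total assimilation)

[rine#guzze]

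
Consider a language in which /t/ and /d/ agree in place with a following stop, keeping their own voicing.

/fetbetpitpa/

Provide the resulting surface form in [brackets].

/t/ before /b/ (labial) → [p]
/t/ before /p/ (labial) → [p]
/t/ before /p/ (labial) → [p]

[fepbeppippa]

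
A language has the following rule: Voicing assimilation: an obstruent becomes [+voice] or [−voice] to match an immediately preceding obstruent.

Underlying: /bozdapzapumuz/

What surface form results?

[bozdapsapumuz]

/z/ after /p/ (voiceless) → [s]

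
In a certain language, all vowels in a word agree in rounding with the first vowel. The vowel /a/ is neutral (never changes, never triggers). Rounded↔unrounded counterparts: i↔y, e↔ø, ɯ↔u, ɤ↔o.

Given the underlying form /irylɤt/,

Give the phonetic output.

[irilɤt]

/y/ harmonizes with /i/ ([-round]) → [i]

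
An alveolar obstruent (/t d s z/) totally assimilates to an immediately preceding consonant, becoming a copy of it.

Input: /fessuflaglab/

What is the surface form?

no segment meets the rule's conditions; no change.

[fessuflaglab]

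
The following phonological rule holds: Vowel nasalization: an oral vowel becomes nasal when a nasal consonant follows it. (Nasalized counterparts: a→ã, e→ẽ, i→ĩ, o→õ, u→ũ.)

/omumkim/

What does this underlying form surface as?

/o/ before nasal /m/ → [õ]
/u/ before nasal /m/ → [ũ]
/i/ before nasal /m/ → [ĩ]

[õmũmkĩm]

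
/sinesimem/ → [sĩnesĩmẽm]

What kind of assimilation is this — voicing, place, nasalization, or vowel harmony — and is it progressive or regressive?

/i/→[ĩ] /i/→[ĩ] /e/→[ẽ].
Each target copies a feature from the following segment, so the direction is regressive.

nasalization, regressive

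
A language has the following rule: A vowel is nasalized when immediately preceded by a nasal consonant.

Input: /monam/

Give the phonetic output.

/o/ after nasal /m/ → [õ]
/a/ after nasal /n/ → [ã]

[mõnãm]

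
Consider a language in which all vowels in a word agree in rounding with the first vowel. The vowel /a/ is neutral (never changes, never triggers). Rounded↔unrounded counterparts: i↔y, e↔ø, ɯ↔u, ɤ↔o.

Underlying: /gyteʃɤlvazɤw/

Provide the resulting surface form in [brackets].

[gytøʃolvazow]

/e/ harmonizes with /y/ ([+round]) → [ø]
/ɤ/ harmonizes with /y/ ([+round]) → [o]
/ɤ/ harmonizes with /y/ ([+round]) → [o]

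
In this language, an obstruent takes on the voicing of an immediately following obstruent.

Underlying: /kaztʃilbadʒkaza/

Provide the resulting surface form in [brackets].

[kastʃilbatʃkaza]

/z/ before /tʃ/ (voiceless) → [s]
/dʒ/ before /k/ (voiceless) → [tʃ]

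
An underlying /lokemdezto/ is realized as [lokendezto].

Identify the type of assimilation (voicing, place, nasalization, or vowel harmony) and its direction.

place assimilation, regressive

/m/→[n].
Each target copies a feature from the following segment, so the direction is regressive.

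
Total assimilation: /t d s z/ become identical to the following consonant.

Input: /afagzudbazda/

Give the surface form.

[afagzubbadda]

/d/ before /b/ → [b] (total assimilation)
/z/ before /d/ → [d] (total assimilation)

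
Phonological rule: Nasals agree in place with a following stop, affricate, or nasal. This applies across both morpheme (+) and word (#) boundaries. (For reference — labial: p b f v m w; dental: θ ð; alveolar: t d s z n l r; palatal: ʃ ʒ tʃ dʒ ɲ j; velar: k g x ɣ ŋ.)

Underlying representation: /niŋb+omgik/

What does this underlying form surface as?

/ŋ/ before /b/ (labial) → [m]
/m/ before /g/ (velar) → [ŋ]

[nimb+oŋgik]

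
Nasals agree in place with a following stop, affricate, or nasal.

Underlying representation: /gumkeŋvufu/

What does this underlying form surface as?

/m/ before /k/ (velar) → [ŋ]

[guŋkeŋvufu]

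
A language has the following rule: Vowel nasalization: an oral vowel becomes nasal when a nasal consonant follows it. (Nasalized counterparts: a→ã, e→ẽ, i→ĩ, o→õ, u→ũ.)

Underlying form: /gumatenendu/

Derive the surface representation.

/u/ before nasal /m/ → [ũ]
/e/ before nasal /n/ → [ẽ]
/e/ before nasal /n/ → [ẽ]

[gũmatẽnẽndu]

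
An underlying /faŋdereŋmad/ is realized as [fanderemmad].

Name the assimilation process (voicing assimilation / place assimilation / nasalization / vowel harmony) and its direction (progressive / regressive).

/ŋ/→[n] /ŋ/→[m].
Each target copies a feature from the following segment, so the direction is regressive.

place assimilation, regressive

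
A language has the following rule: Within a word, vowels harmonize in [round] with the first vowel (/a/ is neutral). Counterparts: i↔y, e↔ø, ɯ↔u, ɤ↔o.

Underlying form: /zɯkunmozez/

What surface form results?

[zɯkɯnmɤzez]

/u/ harmonizes with /ɯ/ ([-round]) → [ɯ]
/o/ harmonizes with /ɯ/ ([-round]) → [ɤ]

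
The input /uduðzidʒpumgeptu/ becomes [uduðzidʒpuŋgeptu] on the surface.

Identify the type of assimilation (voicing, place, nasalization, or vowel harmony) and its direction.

place assimilation, regressive

/m/→[ŋ].
Each target copies a feature from the following segment, so the direction is regressive.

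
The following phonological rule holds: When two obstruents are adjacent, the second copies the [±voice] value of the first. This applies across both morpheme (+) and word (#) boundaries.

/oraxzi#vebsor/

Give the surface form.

/z/ after /x/ (voiceless) → [s]
/s/ after /b/ (voiced) → [z]

[oraxsi#vebzor]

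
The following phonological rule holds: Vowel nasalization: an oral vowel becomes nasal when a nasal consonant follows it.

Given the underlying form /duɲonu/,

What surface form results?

/u/ before nasal /ɲ/ → [ũ]
/o/ before nasal /n/ → [õ]

[dũɲõnu]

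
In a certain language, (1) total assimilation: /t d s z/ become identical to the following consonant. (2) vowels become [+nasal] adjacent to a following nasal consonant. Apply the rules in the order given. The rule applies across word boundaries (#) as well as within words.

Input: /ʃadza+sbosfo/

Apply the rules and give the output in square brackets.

Rule 1: /d/ before /z/ → [z] (total assimilation)
Rule 1: /s/ before /b/ → [b] (total assimilation)
Rule 1: /s/ before /f/ → [f] (total assimilation)
After rule 1: ʃazza+bboffo
Rule 2: no segment meets the rule's conditions; no change.

[ʃazza+bboffo]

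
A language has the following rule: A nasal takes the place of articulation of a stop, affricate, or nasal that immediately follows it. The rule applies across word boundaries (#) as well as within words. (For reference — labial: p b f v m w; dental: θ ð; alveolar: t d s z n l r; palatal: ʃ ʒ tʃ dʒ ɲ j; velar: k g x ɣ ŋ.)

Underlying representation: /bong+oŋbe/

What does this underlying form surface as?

[boŋg+ombe]

/n/ before /g/ (velar) → [ŋ]
/ŋ/ before /b/ (labial) → [m]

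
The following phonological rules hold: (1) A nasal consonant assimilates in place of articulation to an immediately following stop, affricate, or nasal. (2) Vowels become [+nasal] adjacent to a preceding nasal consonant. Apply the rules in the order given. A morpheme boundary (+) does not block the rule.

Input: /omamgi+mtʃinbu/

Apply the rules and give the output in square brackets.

[omãŋgi+ɲtʃimbu]

Rule 1: /m/ before /g/ (velar) → [ŋ]
Rule 1: /m/ before /tʃ/ (palatal) → [ɲ]
Rule 1: /n/ before /b/ (labial) → [m]
After rule 1: omaŋgi+ɲtʃimbu
Rule 2: /a/ after nasal /m/ → [ã]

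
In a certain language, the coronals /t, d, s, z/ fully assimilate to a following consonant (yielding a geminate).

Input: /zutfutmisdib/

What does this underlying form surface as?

/t/ before /f/ → [f] (total assimilation)
/t/ before /m/ → [m] (total assimilation)
/s/ before /d/ → [d] (total assimilation)

[zuffummiddib]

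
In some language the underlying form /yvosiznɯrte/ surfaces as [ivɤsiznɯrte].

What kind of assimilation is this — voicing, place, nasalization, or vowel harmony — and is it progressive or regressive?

/y/→[i] /o/→[ɤ].
Vowels agree with the last vowel, so the harmony is regressive.

vowel harmony, regressive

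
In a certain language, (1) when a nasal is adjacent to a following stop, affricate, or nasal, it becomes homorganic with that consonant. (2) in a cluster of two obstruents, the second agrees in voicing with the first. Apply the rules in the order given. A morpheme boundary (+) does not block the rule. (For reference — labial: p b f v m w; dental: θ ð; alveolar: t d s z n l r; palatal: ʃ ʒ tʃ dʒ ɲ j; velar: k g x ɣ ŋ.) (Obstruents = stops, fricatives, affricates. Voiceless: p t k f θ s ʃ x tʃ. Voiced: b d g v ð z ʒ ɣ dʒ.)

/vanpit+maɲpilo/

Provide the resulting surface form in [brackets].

[vampit+mampilo]

Rule 1: /n/ before /p/ (labial) → [m]
Rule 1: /ɲ/ before /p/ (labial) → [m]
After rule 1: vampit+mampilo
Rule 2: no segment meets the rule's conditions; no change.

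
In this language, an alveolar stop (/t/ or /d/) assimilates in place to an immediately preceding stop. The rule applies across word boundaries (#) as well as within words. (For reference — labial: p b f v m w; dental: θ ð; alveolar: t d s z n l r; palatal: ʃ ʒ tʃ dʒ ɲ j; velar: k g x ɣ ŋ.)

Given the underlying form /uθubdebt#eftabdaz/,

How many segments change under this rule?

3

/d/ after /b/ (labial) → [b]
/t/ after /b/ (labial) → [p]
/d/ after /b/ (labial) → [b]
3 segments change.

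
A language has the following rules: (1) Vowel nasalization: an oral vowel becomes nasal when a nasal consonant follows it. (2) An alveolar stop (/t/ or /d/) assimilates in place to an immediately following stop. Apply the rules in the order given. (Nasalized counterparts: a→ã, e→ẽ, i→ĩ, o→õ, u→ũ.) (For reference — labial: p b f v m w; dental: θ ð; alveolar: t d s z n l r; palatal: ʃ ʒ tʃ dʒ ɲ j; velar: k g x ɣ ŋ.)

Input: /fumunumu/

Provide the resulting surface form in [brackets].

[fũmũnũmu]

Rule 1: /u/ before nasal /m/ → [ũ]
Rule 1: /u/ before nasal /n/ → [ũ]
Rule 1: /u/ before nasal /m/ → [ũ]
After rule 1: fũmũnũmu
Rule 2: no segment meets the rule's conditions; no change.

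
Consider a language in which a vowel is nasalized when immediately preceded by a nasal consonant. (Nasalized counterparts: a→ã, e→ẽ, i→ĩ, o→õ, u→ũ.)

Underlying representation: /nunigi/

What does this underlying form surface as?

[nũnĩgi]

/u/ after nasal /n/ → [ũ]
/i/ after nasal /n/ → [ĩ]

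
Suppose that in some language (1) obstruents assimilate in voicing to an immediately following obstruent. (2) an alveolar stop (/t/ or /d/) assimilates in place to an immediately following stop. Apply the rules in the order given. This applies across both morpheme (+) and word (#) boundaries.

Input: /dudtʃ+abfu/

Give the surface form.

[duttʃ+apfu]

Rule 1: /d/ before /tʃ/ (voiceless) → [t]
Rule 1: /b/ before /f/ (voiceless) → [p]
After rule 1: duttʃ+apfu
Rule 2: no segment meets the rule's conditions; no change.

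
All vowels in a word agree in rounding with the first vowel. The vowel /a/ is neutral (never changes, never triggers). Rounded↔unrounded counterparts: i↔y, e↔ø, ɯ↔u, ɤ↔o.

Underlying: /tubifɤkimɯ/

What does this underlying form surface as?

/i/ harmonizes with /u/ ([+round]) → [y]
/ɤ/ harmonizes with /u/ ([+round]) → [o]
/i/ harmonizes with /u/ ([+round]) → [y]
/ɯ/ harmonizes with /u/ ([+round]) → [u]

[tubyfokymu]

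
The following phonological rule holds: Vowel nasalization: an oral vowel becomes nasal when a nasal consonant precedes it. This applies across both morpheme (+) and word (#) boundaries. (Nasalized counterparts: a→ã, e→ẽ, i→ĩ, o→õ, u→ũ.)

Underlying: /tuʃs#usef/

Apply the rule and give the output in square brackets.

no segment meets the rule's conditions; no change.

[tuʃs#usef]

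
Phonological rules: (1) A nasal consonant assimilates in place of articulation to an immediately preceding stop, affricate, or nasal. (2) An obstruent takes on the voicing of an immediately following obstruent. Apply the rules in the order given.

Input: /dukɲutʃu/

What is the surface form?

Rule 1: /ɲ/ after /k/ (velar) → [ŋ]
After rule 1: dukŋutʃu
Rule 2: no segment meets the rule's conditions; no change.

[dukŋutʃu]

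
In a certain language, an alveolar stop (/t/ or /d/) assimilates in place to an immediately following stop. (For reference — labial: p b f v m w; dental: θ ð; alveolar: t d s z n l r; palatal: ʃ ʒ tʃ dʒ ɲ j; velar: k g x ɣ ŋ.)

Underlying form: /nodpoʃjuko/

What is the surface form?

/d/ before /p/ (labial) → [b]

[nobpoʃjuko]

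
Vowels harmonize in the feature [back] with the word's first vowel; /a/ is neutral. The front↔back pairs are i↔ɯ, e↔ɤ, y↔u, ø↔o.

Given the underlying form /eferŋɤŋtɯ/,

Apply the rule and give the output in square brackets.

[eferŋeŋti]

/ɤ/ harmonizes with /e/ ([-back]) → [e]
/ɯ/ harmonizes with /e/ ([-back]) → [i]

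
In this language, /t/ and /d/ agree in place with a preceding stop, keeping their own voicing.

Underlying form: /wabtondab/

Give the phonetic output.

/t/ after /b/ (labial) → [p]

[wabpondab]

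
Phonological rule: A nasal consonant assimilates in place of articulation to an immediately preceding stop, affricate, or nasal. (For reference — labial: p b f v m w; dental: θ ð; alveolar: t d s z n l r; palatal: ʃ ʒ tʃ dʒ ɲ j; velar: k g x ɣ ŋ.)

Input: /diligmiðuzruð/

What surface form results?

/m/ after /g/ (velar) → [ŋ]

[diligŋiðuzruð]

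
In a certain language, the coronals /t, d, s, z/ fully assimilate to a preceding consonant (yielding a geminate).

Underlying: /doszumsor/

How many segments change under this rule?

2

/z/ after /s/ → [s] (total assimilation)
/s/ after /m/ → [m] (total assimilation)
2 segments change.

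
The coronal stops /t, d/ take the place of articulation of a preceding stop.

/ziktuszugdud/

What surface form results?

[zikkuszuggud]

/t/ after /k/ (velar) → [k]
/d/ after /g/ (velar) → [g]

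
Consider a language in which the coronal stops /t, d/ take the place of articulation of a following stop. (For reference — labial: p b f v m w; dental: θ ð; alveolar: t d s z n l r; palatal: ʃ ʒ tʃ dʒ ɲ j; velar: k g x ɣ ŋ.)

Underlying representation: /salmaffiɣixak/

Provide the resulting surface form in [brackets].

no segment meets the rule's conditions; no change.

[salmaffiɣixak]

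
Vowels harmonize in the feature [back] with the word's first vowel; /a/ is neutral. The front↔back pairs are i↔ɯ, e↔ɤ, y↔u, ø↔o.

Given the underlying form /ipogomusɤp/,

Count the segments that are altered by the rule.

4

/o/ harmonizes with /i/ ([-back]) → [ø]
/o/ harmonizes with /i/ ([-back]) → [ø]
/u/ harmonizes with /i/ ([-back]) → [y]
/ɤ/ harmonizes with /i/ ([-back]) → [e]
4 segments change.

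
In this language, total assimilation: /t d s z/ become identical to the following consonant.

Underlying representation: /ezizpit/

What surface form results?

/z/ before /p/ → [p] (total assimilation)

[ezippit]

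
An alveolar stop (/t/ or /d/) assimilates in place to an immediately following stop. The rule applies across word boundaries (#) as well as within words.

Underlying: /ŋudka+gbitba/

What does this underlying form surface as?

/d/ before /k/ (velar) → [g]
/t/ before /b/ (labial) → [p]

[ŋugka+gbipba]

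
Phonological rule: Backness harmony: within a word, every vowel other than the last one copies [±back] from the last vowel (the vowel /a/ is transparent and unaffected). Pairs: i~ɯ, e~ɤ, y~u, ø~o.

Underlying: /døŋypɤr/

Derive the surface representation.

/ø/ harmonizes with /ɤ/ ([+back]) → [o]
/y/ harmonizes with /ɤ/ ([+back]) → [u]

[doŋupɤr]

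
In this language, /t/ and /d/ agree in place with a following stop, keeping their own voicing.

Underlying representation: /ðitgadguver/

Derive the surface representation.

/t/ before /g/ (velar) → [k]
/d/ before /g/ (velar) → [g]

[ðikgagguver]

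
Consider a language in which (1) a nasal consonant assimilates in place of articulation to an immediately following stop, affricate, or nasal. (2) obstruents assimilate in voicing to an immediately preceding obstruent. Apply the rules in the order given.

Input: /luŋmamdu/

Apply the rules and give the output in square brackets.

Rule 1: /ŋ/ before /m/ (labial) → [m]
Rule 1: /m/ before /d/ (alveolar) → [n]
After rule 1: lummandu
Rule 2: no segment meets the rule's conditions; no change.

[lummandu]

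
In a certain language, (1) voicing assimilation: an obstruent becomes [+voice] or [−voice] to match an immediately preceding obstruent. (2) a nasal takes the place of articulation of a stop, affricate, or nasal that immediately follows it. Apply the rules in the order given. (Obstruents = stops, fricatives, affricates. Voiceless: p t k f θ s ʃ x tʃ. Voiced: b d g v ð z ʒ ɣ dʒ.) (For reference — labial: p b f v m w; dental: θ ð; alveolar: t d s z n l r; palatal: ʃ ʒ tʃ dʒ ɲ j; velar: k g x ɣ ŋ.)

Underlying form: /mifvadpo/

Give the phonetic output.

[miffadbo]

Rule 1: /v/ after /f/ (voiceless) → [f]
Rule 1: /p/ after /d/ (voiced) → [b]
After rule 1: miffadbo
Rule 2: no segment meets the rule's conditions; no change.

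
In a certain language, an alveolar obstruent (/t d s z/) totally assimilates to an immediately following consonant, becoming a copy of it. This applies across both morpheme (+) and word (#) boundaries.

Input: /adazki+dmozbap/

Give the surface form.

[adakki+mmobbap]

/z/ before /k/ → [k] (total assimilation)
/d/ before /m/ → [m] (total assimilation)
/z/ before /b/ → [b] (total assimilation)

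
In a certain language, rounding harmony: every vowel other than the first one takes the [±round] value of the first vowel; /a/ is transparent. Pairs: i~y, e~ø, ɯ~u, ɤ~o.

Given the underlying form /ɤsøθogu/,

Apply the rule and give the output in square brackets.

/ø/ harmonizes with /ɤ/ ([-round]) → [e]
/o/ harmonizes with /ɤ/ ([-round]) → [ɤ]
/u/ harmonizes with /ɤ/ ([-round]) → [ɯ]

[ɤseθɤgɯ]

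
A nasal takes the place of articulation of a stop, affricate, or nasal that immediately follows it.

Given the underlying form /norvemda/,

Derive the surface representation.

[norvenda]

/m/ before /d/ (alveolar) → [n]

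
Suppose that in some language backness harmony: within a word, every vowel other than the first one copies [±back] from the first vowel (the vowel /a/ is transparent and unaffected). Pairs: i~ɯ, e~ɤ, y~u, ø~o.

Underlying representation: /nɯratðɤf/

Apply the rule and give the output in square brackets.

[nɯratðɤf]

no segment meets the rule's conditions; no change.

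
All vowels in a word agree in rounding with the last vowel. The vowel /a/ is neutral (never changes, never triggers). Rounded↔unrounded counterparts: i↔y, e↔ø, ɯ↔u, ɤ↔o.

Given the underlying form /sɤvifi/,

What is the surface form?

[sɤvifi]

no segment meets the rule's conditions; no change.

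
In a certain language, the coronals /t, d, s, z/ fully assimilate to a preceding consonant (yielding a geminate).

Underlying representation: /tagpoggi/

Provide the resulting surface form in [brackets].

no segment meets the rule's conditions; no change.

[tagpoggi]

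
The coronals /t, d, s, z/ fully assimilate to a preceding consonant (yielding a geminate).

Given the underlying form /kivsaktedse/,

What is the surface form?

/s/ after /v/ → [v] (total assimilation)
/t/ after /k/ → [k] (total assimilation)
/s/ after /d/ → [d] (total assimilation)

[kivvakkedde]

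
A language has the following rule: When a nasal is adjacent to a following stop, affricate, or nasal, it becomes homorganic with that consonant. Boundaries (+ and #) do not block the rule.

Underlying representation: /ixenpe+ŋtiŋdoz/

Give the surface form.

/n/ before /p/ (labial) → [m]
/ŋ/ before /t/ (alveolar) → [n]
/ŋ/ before /d/ (alveolar) → [n]

[ixempe+ntindoz]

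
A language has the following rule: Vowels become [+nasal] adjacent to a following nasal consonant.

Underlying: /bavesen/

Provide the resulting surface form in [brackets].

[bavesẽn]

/e/ before nasal /n/ → [ẽ]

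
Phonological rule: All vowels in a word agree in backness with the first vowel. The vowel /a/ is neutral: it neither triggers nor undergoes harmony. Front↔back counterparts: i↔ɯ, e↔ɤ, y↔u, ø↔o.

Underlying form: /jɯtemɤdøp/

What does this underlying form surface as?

/e/ harmonizes with /ɯ/ ([+back]) → [ɤ]
/ø/ harmonizes with /ɯ/ ([+back]) → [o]

[jɯtɤmɤdop]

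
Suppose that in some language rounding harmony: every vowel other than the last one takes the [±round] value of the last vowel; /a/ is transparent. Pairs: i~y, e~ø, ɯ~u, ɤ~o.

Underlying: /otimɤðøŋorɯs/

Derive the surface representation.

/o/ harmonizes with /ɯ/ ([-round]) → [ɤ]
/ø/ harmonizes with /ɯ/ ([-round]) → [e]
/o/ harmonizes with /ɯ/ ([-round]) → [ɤ]

[ɤtimɤðeŋɤrɯs]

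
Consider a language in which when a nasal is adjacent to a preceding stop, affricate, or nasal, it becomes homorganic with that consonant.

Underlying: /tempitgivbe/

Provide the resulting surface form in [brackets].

[tempitgivbe]

no segment meets the rule's conditions; no change.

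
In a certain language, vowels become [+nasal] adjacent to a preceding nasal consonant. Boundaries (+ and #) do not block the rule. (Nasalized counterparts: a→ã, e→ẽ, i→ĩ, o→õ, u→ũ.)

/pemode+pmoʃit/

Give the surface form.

[pemõde+pmõʃit]

/o/ after nasal /m/ → [õ]
/o/ after nasal /m/ → [õ]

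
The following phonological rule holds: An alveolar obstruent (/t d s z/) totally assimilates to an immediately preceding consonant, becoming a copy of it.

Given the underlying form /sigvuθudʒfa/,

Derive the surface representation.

no segment meets the rule's conditions; no change.

[sigvuθudʒfa]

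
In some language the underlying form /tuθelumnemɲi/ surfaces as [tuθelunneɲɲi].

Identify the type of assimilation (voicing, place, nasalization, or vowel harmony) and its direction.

/m/→[n] /m/→[ɲ].
Each target copies a feature from the following segment, so the direction is regressive.

place assimilation, regressive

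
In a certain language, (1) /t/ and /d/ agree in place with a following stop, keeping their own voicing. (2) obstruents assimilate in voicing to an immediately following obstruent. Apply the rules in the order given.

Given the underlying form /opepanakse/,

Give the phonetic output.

[opepanakse]

Rule 1: no segment meets the rule's conditions; no change.
After rule 1: opepanakse
Rule 2: no segment meets the rule's conditions; no change.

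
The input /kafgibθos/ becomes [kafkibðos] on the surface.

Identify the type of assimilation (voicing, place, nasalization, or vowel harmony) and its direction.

/g/→[k] /θ/→[ð].
Each target copies a feature from the preceding segment, so the direction is progressive.

voicing assimilation, progressive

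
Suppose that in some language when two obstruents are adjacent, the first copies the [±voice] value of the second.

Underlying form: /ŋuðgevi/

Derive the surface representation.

[ŋuðgevi]

no segment meets the rule's conditions; no change.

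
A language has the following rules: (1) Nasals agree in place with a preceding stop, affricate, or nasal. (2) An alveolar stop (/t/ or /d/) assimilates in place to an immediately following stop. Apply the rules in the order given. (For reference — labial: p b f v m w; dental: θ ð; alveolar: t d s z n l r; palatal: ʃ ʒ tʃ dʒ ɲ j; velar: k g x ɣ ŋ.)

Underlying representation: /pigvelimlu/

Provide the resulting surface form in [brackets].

[pigvelimlu]

Rule 1: no segment meets the rule's conditions; no change.
After rule 1: pigvelimlu
Rule 2: no segment meets the rule's conditions; no change.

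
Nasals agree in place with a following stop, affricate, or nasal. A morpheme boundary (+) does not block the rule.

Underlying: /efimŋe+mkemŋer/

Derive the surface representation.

[efiŋŋe+ŋkeŋŋer]

/m/ before /ŋ/ (velar) → [ŋ]
/m/ before /k/ (velar) → [ŋ]
/m/ before /ŋ/ (velar) → [ŋ]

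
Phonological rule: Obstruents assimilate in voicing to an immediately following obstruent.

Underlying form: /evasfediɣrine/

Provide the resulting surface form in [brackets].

no segment meets the rule's conditions; no change.

[evasfediɣrine]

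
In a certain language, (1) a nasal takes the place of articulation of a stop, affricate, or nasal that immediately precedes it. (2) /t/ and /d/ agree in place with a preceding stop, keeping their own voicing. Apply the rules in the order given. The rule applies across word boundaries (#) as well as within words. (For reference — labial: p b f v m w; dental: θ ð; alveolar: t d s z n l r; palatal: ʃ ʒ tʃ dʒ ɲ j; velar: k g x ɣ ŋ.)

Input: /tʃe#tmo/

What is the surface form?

Rule 1: /m/ after /t/ (alveolar) → [n]
After rule 1: tʃe#tno
Rule 2: no segment meets the rule's conditions; no change.

[tʃe#tno]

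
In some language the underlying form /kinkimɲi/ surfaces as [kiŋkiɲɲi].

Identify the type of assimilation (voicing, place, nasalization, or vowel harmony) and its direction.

place assimilation, regressive

/n/→[ŋ] /m/→[ɲ].
Each target copies a feature from the following segment, so the direction is regressive.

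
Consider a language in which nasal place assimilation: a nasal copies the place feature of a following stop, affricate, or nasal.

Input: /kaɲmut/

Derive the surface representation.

[kammut]

/ɲ/ before /m/ (labial) → [m]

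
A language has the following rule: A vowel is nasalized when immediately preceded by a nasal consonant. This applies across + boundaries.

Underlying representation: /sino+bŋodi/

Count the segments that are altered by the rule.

2

/o/ after nasal /n/ → [õ]
/o/ after nasal /ŋ/ → [õ]
2 segments change.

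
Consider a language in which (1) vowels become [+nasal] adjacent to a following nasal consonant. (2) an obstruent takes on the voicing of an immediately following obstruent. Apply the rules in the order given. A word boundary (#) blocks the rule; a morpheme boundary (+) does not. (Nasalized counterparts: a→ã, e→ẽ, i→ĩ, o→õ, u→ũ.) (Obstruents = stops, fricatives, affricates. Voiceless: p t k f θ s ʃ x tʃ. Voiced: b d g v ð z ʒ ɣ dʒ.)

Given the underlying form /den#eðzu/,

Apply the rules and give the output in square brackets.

Rule 1: /e/ before nasal /n/ → [ẽ]
After rule 1: dẽn#eðzu
Rule 2: no segment meets the rule's conditions; no change.

[dẽn#eðzu]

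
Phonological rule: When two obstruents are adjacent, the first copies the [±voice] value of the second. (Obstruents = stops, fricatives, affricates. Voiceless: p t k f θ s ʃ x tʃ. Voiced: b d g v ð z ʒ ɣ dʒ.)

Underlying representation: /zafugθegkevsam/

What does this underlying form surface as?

[zafukθekkefsam]

/g/ before /θ/ (voiceless) → [k]
/g/ before /k/ (voiceless) → [k]
/v/ before /s/ (voiceless) → [f]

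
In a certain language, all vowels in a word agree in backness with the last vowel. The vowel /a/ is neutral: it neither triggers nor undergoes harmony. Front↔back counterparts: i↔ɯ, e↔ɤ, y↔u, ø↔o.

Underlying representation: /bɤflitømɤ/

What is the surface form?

[bɤflɯtomɤ]

/i/ harmonizes with /ɤ/ ([+back]) → [ɯ]
/ø/ harmonizes with /ɤ/ ([+back]) → [o]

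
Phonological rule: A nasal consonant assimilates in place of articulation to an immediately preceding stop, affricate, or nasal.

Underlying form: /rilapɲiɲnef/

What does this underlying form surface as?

[rilapmiɲɲef]

/ɲ/ after /p/ (labial) → [m]
/n/ after /ɲ/ (palatal) → [ɲ]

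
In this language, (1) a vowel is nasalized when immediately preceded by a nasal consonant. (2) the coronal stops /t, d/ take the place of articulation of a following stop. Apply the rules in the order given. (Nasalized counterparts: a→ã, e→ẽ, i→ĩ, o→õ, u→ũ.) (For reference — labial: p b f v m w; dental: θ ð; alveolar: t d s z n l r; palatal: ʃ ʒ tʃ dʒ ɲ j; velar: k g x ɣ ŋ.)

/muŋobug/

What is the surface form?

Rule 1: /u/ after nasal /m/ → [ũ]
Rule 1: /o/ after nasal /ŋ/ → [õ]
After rule 1: mũŋõbug
Rule 2: no segment meets the rule's conditions; no change.

[mũŋõbug]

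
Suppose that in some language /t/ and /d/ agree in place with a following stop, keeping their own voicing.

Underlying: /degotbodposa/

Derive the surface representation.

[degopbobposa]

/t/ before /b/ (labial) → [p]
/d/ before /p/ (labial) → [b]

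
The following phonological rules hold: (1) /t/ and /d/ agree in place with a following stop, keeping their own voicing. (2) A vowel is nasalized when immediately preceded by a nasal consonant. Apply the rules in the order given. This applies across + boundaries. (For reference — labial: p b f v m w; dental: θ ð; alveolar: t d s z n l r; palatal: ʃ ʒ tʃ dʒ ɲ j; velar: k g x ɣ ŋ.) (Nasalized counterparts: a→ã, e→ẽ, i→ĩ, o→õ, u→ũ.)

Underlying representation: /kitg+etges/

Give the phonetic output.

Rule 1: /t/ before /g/ (velar) → [k]
Rule 1: /t/ before /g/ (velar) → [k]
After rule 1: kikg+ekges
Rule 2: no segment meets the rule's conditions; no change.

[kikg+ekges]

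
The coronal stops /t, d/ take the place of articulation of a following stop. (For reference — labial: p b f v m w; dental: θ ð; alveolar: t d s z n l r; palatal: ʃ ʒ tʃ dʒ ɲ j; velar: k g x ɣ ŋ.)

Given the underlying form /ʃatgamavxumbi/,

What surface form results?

/t/ before /g/ (velar) → [k]

[ʃakgamavxumbi]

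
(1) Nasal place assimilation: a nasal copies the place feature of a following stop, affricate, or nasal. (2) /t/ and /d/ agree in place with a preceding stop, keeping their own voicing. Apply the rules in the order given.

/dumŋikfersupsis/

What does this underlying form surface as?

[duŋŋikfersupsis]

Rule 1: /m/ before /ŋ/ (velar) → [ŋ]
After rule 1: duŋŋikfersupsis
Rule 2: no segment meets the rule's conditions; no change.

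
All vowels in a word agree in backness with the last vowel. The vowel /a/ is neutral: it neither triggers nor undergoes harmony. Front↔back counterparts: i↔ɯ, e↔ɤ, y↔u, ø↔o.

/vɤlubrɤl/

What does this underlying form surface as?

no segment meets the rule's conditions; no change.

[vɤlubrɤl]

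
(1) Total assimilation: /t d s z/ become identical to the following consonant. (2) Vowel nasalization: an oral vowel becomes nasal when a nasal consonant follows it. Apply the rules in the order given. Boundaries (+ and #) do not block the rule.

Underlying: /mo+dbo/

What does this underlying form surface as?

Rule 1: /d/ before /b/ → [b] (total assimilation)
After rule 1: mo+bbo
Rule 2: no segment meets the rule's conditions; no change.

[mo+bbo]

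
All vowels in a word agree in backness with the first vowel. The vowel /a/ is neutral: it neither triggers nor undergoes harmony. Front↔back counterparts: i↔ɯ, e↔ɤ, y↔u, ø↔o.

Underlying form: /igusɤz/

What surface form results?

/u/ harmonizes with /i/ ([-back]) → [y]
/ɤ/ harmonizes with /i/ ([-back]) → [e]

[igysez]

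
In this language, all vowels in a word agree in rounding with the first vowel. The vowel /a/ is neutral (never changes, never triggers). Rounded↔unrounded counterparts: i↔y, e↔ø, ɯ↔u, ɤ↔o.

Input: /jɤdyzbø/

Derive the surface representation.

[jɤdizbe]

/y/ harmonizes with /ɤ/ ([-round]) → [i]
/ø/ harmonizes with /ɤ/ ([-round]) → [e]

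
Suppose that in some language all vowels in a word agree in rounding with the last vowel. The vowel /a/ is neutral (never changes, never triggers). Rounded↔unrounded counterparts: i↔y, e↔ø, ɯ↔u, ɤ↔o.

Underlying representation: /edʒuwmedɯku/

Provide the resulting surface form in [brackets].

/e/ harmonizes with /u/ ([+round]) → [ø]
/e/ harmonizes with /u/ ([+round]) → [ø]
/ɯ/ harmonizes with /u/ ([+round]) → [u]

[ødʒuwmøduku]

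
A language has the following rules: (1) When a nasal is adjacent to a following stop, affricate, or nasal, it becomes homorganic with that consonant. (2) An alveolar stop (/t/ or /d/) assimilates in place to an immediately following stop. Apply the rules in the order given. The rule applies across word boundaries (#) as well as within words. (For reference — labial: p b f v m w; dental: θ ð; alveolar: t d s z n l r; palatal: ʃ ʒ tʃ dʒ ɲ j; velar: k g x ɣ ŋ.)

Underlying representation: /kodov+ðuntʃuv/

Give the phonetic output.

[kodov+ðuɲtʃuv]

Rule 1: /n/ before /tʃ/ (palatal) → [ɲ]
After rule 1: kodov+ðuɲtʃuv
Rule 2: no segment meets the rule's conditions; no change.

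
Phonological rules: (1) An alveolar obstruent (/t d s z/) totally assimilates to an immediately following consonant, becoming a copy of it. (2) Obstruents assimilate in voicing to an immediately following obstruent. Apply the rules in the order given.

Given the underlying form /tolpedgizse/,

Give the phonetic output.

Rule 1: /d/ before /g/ → [g] (total assimilation)
Rule 1: /z/ before /s/ → [s] (total assimilation)
After rule 1: tolpeggisse
Rule 2: no segment meets the rule's conditions; no change.

[tolpeggisse]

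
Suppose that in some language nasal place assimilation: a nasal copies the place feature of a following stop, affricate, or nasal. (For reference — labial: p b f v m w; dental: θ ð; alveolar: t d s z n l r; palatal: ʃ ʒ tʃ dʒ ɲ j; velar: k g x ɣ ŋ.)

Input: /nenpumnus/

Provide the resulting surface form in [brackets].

[nempunnus]

/n/ before /p/ (labial) → [m]
/m/ before /n/ (alveolar) → [n]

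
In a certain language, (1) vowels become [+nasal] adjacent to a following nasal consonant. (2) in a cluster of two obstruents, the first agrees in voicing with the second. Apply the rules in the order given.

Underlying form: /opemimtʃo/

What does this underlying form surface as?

Rule 1: /e/ before nasal /m/ → [ẽ]
Rule 1: /i/ before nasal /m/ → [ĩ]
After rule 1: opẽmĩmtʃo
Rule 2: no segment meets the rule's conditions; no change.

[opẽmĩmtʃo]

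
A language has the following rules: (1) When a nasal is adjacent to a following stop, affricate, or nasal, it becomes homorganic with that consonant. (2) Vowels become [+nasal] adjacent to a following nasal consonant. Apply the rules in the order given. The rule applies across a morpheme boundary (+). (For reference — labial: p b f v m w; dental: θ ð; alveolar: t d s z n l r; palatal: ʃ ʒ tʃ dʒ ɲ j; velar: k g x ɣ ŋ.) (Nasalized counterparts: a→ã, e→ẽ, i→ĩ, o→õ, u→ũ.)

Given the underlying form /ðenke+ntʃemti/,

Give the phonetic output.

[ðẽŋkẽ+ɲtʃẽnti]

Rule 1: /n/ before /k/ (velar) → [ŋ]
Rule 1: /n/ before /tʃ/ (palatal) → [ɲ]
Rule 1: /m/ before /t/ (alveolar) → [n]
After rule 1: ðeŋke+ɲtʃenti
Rule 2: /e/ before nasal /ŋ/ → [ẽ]
Rule 2: /e/ before nasal /ɲ/ → [ẽ]
Rule 2: /e/ before nasal /n/ → [ẽ]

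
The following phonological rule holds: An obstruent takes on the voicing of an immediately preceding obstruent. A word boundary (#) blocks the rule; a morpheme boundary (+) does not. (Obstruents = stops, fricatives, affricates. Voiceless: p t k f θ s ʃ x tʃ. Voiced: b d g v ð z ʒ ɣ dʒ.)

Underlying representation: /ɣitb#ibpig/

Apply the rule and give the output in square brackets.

[ɣitp#ibbig]

/b/ after /t/ (voiceless) → [p]
/p/ after /b/ (voiced) → [b]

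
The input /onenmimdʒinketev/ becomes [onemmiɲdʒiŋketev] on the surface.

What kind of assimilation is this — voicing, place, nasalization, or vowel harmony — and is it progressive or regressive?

/n/→[m] /m/→[ɲ] /n/→[ŋ].
Each target copies a feature from the following segment, so the direction is regressive.

place assimilation, regressive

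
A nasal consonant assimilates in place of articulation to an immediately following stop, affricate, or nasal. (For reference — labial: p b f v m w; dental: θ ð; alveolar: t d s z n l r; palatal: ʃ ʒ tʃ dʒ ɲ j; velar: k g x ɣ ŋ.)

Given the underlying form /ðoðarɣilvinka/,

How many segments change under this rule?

1

/n/ before /k/ (velar) → [ŋ]
1 segment changes.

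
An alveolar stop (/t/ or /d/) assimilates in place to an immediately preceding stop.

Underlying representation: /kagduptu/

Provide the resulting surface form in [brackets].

[kagguppu]

/d/ after /g/ (velar) → [g]
/t/ after /p/ (labial) → [p]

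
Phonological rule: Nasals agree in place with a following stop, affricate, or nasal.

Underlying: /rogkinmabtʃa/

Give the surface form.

/n/ before /m/ (labial) → [m]

[rogkimmabtʃa]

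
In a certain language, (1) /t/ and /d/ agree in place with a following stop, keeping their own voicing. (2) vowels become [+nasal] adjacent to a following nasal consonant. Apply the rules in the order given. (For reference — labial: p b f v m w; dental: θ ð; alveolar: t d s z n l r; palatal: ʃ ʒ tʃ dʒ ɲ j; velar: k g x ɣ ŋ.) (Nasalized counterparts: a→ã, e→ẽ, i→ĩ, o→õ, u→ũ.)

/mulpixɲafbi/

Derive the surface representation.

[mulpixɲafbi]

Rule 1: no segment meets the rule's conditions; no change.
After rule 1: mulpixɲafbi
Rule 2: no segment meets the rule's conditions; no change.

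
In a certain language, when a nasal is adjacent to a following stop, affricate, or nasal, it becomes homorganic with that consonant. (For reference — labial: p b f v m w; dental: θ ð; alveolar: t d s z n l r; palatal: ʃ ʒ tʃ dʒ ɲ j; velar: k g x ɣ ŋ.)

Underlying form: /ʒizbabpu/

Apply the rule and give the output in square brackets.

[ʒizbabpu]

no segment meets the rule's conditions; no change.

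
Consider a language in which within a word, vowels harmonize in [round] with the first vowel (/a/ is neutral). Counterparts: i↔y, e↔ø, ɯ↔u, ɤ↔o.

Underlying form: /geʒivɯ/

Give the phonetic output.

[geʒivɯ]

no segment meets the rule's conditions; no change.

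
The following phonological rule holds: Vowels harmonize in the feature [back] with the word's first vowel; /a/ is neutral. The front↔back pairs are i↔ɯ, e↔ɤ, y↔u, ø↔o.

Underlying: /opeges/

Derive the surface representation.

/e/ harmonizes with /o/ ([+back]) → [ɤ]
/e/ harmonizes with /o/ ([+back]) → [ɤ]

[opɤgɤs]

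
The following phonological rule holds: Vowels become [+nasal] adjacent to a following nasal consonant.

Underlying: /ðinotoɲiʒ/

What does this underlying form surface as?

/i/ before nasal /n/ → [ĩ]
/o/ before nasal /ɲ/ → [õ]

[ðĩnotõɲiʒ]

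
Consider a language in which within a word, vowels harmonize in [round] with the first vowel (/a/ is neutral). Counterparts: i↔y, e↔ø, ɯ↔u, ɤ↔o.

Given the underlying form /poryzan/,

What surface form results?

no segment meets the rule's conditions; no change.

[poryzan]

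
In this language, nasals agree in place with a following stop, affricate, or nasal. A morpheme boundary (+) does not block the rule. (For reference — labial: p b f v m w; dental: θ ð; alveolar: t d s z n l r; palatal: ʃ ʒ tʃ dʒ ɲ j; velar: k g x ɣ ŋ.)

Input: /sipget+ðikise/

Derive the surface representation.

[sipget+ðikise]

no segment meets the rule's conditions; no change.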